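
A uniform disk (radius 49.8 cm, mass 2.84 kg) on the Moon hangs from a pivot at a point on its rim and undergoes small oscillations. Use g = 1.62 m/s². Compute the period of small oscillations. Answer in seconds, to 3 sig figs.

I_cm = ½mr² = 0.3522 kg·m². The pivot is at distance d = 0.498 m from the centre of mass.
By the parallel-axis theorem, I = I_cm + md² = 0.3522 + 0.7043 = 1.056 kg·m².
T = 2π√(I/(mgd)) = 2π√(1.056/(2.84 × 1.62 × 0.498)) = 4.27 s.

4.27 s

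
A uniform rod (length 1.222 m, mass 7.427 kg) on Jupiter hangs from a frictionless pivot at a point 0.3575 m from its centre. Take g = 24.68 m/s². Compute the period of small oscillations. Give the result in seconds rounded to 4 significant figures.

For a physical pendulum T = 2π√(I/(mgd)), with d = 0.35750 m from pivot to centre of mass.
I_cm = mL²/12 = 7.427 × 1.222²/12 = 0.92422 kg·m²; I = I_cm + md² = 0.92422 + 7.427 × 0.35750² = 1.8734 kg·m².
T = 2π√(1.8734/(7.427 × 24.68 × 0.35750)) = 1.062 s.

1.062 s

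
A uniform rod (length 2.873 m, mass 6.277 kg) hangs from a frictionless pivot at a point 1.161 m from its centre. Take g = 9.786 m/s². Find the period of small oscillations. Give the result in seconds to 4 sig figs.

For a physical pendulum T = 2π√(I/(mgd)), with d = 1.1610 m from pivot to centre of mass.
I_cm = mL²/12 = 6.277 × 2.873²/12 = 4.3176 kg·m²; I = I_cm + md² = 4.3176 + 6.277 × 1.1610² = 12.778 kg·m².
T = 2π√(12.778/(6.277 × 9.786 × 1.1610)) = 2.660 s.

2.660 s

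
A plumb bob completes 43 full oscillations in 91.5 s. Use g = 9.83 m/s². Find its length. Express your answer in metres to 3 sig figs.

1.13 m

T = 91.5/43 = 2.128 s.
From T = 2π√(L/g), L = gT²/(4π²) = 9.83 × 2.128²/(4π²) = 1.13 m.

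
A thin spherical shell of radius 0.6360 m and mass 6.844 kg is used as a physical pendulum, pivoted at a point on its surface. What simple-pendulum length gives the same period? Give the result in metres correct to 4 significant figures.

The equivalent simple-pendulum length is L_eq = I/(md), where I is about the pivot and d = 0.63600 m.
I_cm = (2/3)mR² = 1.8456 kg·m², so I = I_cm + md² = 1.8456 + 2.7684 = 4.6140 kg·m².
L_eq = 4.6140/(6.844 × 0.63600) = 1.060 m.

1.060 m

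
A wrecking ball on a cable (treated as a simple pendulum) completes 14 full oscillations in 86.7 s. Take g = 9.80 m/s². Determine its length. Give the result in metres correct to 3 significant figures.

9.52 m

T = 86.7/14 = 6.193 s.
From T = 2π√(L/g), L = gT²/(4π²) = 9.80 × 6.193²/(4π²) = 9.52 m.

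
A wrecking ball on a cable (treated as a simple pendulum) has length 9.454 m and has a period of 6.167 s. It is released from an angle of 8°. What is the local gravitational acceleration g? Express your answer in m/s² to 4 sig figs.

9.814 m/s²

From T = 2π√(L/g), g = 4π²L/T² = 4π² × 9.454/6.1670² = 9.814 m/s².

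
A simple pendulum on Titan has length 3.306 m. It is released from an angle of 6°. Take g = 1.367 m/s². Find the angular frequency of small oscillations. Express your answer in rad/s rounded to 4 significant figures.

0.6430 rad/s

ω = √(g/L) = √(1.367/3.306) = 0.6430 rad/s.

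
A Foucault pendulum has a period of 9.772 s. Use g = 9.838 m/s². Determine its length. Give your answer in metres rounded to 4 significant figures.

23.80 m

From T = 2π√(L/g), L = gT²/(4π²) = 9.838 × 9.7720²/(4π²) = 23.80 m.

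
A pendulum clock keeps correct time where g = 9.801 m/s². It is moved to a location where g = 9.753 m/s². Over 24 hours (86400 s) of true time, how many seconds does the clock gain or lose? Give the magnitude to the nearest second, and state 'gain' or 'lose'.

lose 212 s

The clock's period scales as T ∝ 1/√g, so T'/T = √(9.801/9.753) = 1.00246.
In 86400 s of true time the clock registers 86400/1.00246 = 86188.2 s, so it loses 212 s.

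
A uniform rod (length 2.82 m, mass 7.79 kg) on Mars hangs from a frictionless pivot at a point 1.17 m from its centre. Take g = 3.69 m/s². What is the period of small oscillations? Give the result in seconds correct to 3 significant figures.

For a physical pendulum T = 2π√(I/(mgd)), with d = 1.170 m from pivot to centre of mass.
I_cm = mL²/12 = 7.79 × 2.82²/12 = 5.162 kg·m²; I = I_cm + md² = 5.162 + 7.79 × 1.170² = 15.83 kg·m².
T = 2π√(15.83/(7.79 × 3.69 × 1.170)) = 4.31 s.

4.31 s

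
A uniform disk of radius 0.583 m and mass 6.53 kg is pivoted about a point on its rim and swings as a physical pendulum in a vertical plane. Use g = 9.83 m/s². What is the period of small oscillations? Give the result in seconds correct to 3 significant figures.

1.87 s

I_cm = ½mr² = 1.110 kg·m². The pivot is at distance d = 0.583 m from the centre of mass.
By the parallel-axis theorem, I = I_cm + md² = 1.110 + 2.219 = 3.329 kg·m².
T = 2π√(I/(mgd)) = 2π√(3.329/(6.53 × 9.83 × 0.583)) = 1.87 s.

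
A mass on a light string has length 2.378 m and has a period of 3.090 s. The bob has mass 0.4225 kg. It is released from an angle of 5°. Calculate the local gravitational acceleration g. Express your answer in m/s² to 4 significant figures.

9.832 m/s²

From T = 2π√(L/g), g = 4π²L/T² = 4π² × 2.378/3.0900² = 9.832 m/s².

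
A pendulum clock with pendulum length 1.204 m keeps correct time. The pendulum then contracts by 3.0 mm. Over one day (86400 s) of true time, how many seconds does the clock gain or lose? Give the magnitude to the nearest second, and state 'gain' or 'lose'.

T ∝ √L, so T'/T = √(1.20100/1.204) = 0.998753.
In 86400 s of true time the clock registers 86400/0.998753 = 86507.8 s, so it gains 108 s.

gain 108 s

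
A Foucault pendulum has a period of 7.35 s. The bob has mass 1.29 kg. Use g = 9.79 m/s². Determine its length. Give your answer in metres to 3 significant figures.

From T = 2π√(L/g), L = gT²/(4π²) = 9.79 × 7.350²/(4π²) = 13.4 m.

13.4 m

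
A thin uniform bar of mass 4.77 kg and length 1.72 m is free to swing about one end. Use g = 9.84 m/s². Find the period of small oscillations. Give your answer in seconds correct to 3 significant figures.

2.14 s

For a physical pendulum T = 2π√(I/(mgd)), with d = 0.8600 m from pivot to centre of mass.
I_cm = mL²/12 = 4.77 × 1.72²/12 = 1.176 kg·m²; I = I_cm + md² = 1.176 + 4.77 × 0.8600² = 4.704 kg·m².
T = 2π√(4.704/(4.77 × 9.84 × 0.8600)) = 2.14 s.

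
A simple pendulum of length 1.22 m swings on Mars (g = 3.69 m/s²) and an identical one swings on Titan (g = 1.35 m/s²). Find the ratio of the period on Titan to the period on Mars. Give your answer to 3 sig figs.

1.65

T ∝ 1/√g, so T₂/T₁ = √(g₁/g₂) = √(3.69/1.35) = 1.65.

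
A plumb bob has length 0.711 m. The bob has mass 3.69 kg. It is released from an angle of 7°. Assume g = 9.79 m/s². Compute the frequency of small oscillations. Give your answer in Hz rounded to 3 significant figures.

0.591 Hz

T = 2π√(L/g) = 2π√(0.711/9.79) = 1.693 s, so f = 1/T = 0.591 Hz.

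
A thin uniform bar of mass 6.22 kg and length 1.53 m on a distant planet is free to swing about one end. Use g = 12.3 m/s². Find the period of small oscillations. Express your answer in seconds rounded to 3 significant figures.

For a physical pendulum T = 2π√(I/(mgd)), with d = 0.7650 m from pivot to centre of mass.
I_cm = mL²/12 = 6.22 × 1.53²/12 = 1.213 kg·m²; I = I_cm + md² = 1.213 + 6.22 × 0.7650² = 4.853 kg·m².
T = 2π√(4.853/(6.22 × 12.3 × 0.7650)) = 1.81 s.

1.81 s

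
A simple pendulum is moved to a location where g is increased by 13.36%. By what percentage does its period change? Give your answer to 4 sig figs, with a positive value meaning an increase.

-6.077%

T ∝ 1/√g, so T'/T = 1/√(1.1336) = 0.93923.
Percentage change in T = (0.93923 − 1) × 100% = -6.077%.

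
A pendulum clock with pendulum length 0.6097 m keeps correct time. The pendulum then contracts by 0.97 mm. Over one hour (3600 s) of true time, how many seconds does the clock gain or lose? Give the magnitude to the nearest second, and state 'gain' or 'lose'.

T ∝ √L, so T'/T = √(0.60873/0.6097) = 0.999204.
In 3600 s of true time the clock registers 3600/0.999204 = 3602.9 s, so it gains 3 s.

gain 3 s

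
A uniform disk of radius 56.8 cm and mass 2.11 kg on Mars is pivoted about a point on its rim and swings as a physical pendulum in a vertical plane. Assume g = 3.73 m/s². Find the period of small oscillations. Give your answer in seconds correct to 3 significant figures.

I_cm = ½mr² = 0.3404 kg·m². The pivot is at distance d = 0.568 m from the centre of mass.
By the parallel-axis theorem, I = I_cm + md² = 0.3404 + 0.6807 = 1.021 kg·m².
T = 2π√(I/(mgd)) = 2π√(1.021/(2.11 × 3.73 × 0.568)) = 3.00 s.

3.00 s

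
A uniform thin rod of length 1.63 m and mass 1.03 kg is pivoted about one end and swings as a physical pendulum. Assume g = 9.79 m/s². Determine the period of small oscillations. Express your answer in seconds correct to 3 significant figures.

For a physical pendulum T = 2π√(I/(mgd)), with d = 0.8150 m from pivot to centre of mass.
I_cm = mL²/12 = 1.03 × 1.63²/12 = 0.2281 kg·m²; I = I_cm + md² = 0.2281 + 1.03 × 0.8150² = 0.9122 kg·m².
T = 2π√(0.9122/(1.03 × 9.79 × 0.8150)) = 2.09 s.

2.09 s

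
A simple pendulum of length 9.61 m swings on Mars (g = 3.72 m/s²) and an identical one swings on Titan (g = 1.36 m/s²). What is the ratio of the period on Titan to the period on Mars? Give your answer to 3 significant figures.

T ∝ 1/√g, so T₂/T₁ = √(g₁/g₂) = √(3.72/1.36) = 1.65.

1.65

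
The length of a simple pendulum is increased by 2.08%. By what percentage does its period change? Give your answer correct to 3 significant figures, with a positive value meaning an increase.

1.03%

T ∝ √L, so T'/T = √(1.021) = 1.010.
Percentage change in T = (1.010 − 1) × 100% = 1.03%.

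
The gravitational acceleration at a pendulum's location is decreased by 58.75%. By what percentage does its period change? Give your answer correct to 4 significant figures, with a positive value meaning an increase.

55.70%

T ∝ 1/√g, so T'/T = 1/√(0.41250) = 1.5570.
Percentage change in T = (1.5570 − 1) × 100% = 55.70%.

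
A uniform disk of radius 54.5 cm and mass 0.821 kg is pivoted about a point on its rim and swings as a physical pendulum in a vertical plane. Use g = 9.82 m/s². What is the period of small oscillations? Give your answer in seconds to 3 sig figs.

1.81 s

I_cm = ½mr² = 0.1219 kg·m². The pivot is at distance d = 0.545 m from the centre of mass.
By the parallel-axis theorem, I = I_cm + md² = 0.1219 + 0.2439 = 0.3658 kg·m².
T = 2π√(I/(mgd)) = 2π√(0.3658/(0.821 × 9.82 × 0.545)) = 1.81 s.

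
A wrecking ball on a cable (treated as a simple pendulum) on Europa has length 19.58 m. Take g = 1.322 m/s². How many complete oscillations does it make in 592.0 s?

T = 2π√(L/g) = 2π√(19.58/1.322) = 24.181 s.
Number of complete oscillations = ⌊592.0/24.181⌋ = ⌊24.482⌋ = 24.

24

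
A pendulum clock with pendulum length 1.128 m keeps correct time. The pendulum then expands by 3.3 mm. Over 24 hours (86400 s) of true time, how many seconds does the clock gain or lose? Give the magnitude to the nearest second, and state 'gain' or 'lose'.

lose 126 s

T ∝ √L, so T'/T = √(1.13130/1.128) = 1.00146.
In 86400 s of true time the clock registers 86400/1.00146 = 86273.9 s, so it loses 126 s.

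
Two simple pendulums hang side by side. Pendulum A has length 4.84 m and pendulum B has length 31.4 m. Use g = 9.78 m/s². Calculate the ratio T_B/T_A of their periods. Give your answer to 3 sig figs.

T ∝ √L, so T_B/T_A = √(L_B/L_A) = √(31.4/4.84) = 2.55.

2.55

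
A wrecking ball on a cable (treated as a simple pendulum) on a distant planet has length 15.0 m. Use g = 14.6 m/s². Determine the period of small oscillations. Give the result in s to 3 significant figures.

6.37 s

T = 2π√(L/g) = 2π√(15.0/14.6) = 2π × 1.014 = 6.37 s.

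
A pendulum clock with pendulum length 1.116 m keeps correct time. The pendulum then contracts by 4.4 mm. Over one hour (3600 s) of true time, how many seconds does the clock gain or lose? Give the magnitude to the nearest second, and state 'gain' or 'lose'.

T ∝ √L, so T'/T = √(1.11160/1.116) = 0.998027.
In 3600 s of true time the clock registers 3600/0.998027 = 3607.1 s, so it gains 7 s.

gain 7 s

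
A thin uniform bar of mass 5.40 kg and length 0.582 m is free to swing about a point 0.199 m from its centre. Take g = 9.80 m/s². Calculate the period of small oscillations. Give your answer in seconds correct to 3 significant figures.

For a physical pendulum T = 2π√(I/(mgd)), with d = 0.1990 m from pivot to centre of mass.
I_cm = mL²/12 = 5.40 × 0.582²/12 = 0.1524 kg·m²; I = I_cm + md² = 0.1524 + 5.40 × 0.1990² = 0.3663 kg·m².
T = 2π√(0.3663/(5.40 × 9.80 × 0.1990)) = 1.17 s.

1.17 s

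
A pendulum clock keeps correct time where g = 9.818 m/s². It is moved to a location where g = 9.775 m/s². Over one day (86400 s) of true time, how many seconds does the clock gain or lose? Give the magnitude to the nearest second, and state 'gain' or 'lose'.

lose 189 s

The clock's period scales as T ∝ 1/√g, so T'/T = √(9.818/9.775) = 1.00220.
In 86400 s of true time the clock registers 86400/1.00220 = 86210.6 s, so it loses 189 s.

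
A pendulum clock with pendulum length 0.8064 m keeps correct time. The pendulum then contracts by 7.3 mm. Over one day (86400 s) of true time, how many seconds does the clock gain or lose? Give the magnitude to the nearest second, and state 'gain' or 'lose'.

gain 394 s

T ∝ √L, so T'/T = √(0.79910/0.8064) = 0.995463.
In 86400 s of true time the clock registers 86400/0.995463 = 86793.7 s, so it gains 394 s.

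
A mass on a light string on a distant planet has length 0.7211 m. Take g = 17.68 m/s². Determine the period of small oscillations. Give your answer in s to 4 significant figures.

1.269 s

T = 2π√(L/g) = 2π√(0.7211/17.68) = 2π × 0.20196 = 1.269 s.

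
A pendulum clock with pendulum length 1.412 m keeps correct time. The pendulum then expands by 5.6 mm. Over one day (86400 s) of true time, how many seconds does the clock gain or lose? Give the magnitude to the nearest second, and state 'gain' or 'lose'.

T ∝ √L, so T'/T = √(1.41760/1.412) = 1.00198.
In 86400 s of true time the clock registers 86400/1.00198 = 86229.2 s, so it loses 171 s.

lose 171 s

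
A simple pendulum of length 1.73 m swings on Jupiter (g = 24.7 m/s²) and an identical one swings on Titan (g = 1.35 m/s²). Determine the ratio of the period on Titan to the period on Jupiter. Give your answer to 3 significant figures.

4.28

T ∝ 1/√g, so T₂/T₁ = √(g₁/g₂) = √(24.7/1.35) = 4.28.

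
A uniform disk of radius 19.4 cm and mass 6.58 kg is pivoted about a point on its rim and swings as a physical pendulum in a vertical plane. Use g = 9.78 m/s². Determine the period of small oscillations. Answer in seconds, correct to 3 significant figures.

I_cm = ½mr² = 0.1238 kg·m². The pivot is at distance d = 0.194 m from the centre of mass.
By the parallel-axis theorem, I = I_cm + md² = 0.1238 + 0.2476 = 0.3715 kg·m².
T = 2π√(I/(mgd)) = 2π√(0.3715/(6.58 × 9.78 × 0.194)) = 1.08 s.

1.08 s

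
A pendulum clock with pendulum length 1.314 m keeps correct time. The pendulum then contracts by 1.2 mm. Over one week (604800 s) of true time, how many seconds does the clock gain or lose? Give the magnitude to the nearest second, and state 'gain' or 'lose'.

gain 276 s

T ∝ √L, so T'/T = √(1.31280/1.314) = 0.999543.
In 604800 s of true time the clock registers 604800/0.999543 = 605076.4 s, so it gains 276 s.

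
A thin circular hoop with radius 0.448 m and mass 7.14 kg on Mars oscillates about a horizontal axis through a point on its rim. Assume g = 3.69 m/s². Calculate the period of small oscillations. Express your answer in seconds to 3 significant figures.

3.10 s

I_cm = mr² = 1.433 kg·m². The pivot is at distance d = 0.448 m from the centre of mass.
By the parallel-axis theorem, I = I_cm + md² = 1.433 + 1.433 = 2.866 kg·m².
T = 2π√(I/(mgd)) = 2π√(2.866/(7.14 × 3.69 × 0.448)) = 3.10 s.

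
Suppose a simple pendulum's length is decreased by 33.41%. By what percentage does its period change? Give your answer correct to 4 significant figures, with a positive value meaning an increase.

-18.40%

T ∝ √L, so T'/T = √(0.66590) = 0.81603.
Percentage change in T = (0.81603 − 1) × 100% = -18.40%.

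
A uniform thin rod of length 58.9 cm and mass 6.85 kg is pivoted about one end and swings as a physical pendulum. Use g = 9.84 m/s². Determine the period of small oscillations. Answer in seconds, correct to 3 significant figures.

1.26 s

For a physical pendulum T = 2π√(I/(mgd)), with d = 0.2945 m from pivot to centre of mass.
I_cm = mL²/12 = 6.85 × 0.589²/12 = 0.1980 kg·m²; I = I_cm + md² = 0.1980 + 6.85 × 0.2945² = 0.7921 kg·m².
T = 2π√(0.7921/(6.85 × 9.84 × 0.2945)) = 1.26 s.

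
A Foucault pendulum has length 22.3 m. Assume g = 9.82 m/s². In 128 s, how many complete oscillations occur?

T = 2π√(L/g) = 2π√(22.3/9.82) = 9.468 s.
Number of complete oscillations = ⌊128/9.468⌋ = ⌊13.52⌋ = 13.

13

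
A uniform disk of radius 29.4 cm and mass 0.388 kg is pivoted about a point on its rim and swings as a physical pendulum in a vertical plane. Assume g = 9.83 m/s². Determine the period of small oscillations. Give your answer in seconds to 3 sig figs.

1.33 s

I_cm = ½mr² = 0.01677 kg·m². The pivot is at distance d = 0.294 m from the centre of mass.
By the parallel-axis theorem, I = I_cm + md² = 0.01677 + 0.03354 = 0.05031 kg·m².
T = 2π√(I/(mgd)) = 2π√(0.05031/(0.388 × 9.83 × 0.294)) = 1.33 s.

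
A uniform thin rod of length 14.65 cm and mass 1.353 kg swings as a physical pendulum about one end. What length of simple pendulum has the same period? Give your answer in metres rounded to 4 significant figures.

The equivalent simple-pendulum length is L_eq = I/(md), where I is about the pivot and d = 0.073250 m.
I_cm = (1/12)mL² = 0.0024199 kg·m², so I = I_cm + md² = 0.0024199 + 0.0072596 = 0.0096795 kg·m².
L_eq = 0.0096795/(1.353 × 0.073250) = 0.09767 m.

0.09767 m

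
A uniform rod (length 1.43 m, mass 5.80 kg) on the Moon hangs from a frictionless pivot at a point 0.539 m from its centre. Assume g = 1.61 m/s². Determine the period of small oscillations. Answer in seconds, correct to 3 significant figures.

For a physical pendulum T = 2π√(I/(mgd)), with d = 0.5390 m from pivot to centre of mass.
I_cm = mL²/12 = 5.80 × 1.43²/12 = 0.9884 kg·m²; I = I_cm + md² = 0.9884 + 5.80 × 0.5390² = 2.673 kg·m².
T = 2π√(2.673/(5.80 × 1.61 × 0.5390)) = 4.58 s.

4.58 s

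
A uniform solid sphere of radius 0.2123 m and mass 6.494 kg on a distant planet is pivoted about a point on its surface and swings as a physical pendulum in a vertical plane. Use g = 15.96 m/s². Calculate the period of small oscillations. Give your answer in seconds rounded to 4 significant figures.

I_cm = (2/5)mr² = 0.11708 kg·m². The pivot is at distance d = 0.2123 m from the centre of mass.
By the parallel-axis theorem, I = I_cm + md² = 0.11708 + 0.29269 = 0.40977 kg·m².
T = 2π√(I/(mgd)) = 2π√(0.40977/(6.494 × 15.96 × 0.2123)) = 0.8574 s.

0.8574 s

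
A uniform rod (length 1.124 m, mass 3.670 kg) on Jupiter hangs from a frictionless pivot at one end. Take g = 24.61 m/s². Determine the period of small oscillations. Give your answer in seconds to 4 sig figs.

For a physical pendulum T = 2π√(I/(mgd)), with d = 0.56200 m from pivot to centre of mass.
I_cm = mL²/12 = 3.670 × 1.124²/12 = 0.38638 kg·m²; I = I_cm + md² = 0.38638 + 3.670 × 0.56200² = 1.5455 kg·m².
T = 2π√(1.5455/(3.670 × 24.61 × 0.56200)) = 1.096 s.

1.096 s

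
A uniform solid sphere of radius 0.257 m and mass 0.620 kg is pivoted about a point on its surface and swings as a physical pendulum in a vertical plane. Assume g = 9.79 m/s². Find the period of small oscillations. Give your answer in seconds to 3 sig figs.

1.20 s

I_cm = (2/5)mr² = 0.01638 kg·m². The pivot is at distance d = 0.257 m from the centre of mass.
By the parallel-axis theorem, I = I_cm + md² = 0.01638 + 0.04095 = 0.05733 kg·m².
T = 2π√(I/(mgd)) = 2π√(0.05733/(0.620 × 9.79 × 0.257)) = 1.20 s.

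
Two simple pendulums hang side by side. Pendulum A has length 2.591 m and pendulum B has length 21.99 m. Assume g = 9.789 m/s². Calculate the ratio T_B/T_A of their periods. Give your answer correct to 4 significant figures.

2.913

T ∝ √L, so T_B/T_A = √(L_B/L_A) = √(21.99/2.591) = 2.913.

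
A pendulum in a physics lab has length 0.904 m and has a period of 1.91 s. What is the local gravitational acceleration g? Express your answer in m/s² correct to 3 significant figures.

9.78 m/s²

From T = 2π√(L/g), g = 4π²L/T² = 4π² × 0.904/1.910² = 9.78 m/s².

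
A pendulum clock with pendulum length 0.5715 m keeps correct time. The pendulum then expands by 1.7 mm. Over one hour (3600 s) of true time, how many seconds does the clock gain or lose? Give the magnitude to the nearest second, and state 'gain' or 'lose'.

T ∝ √L, so T'/T = √(0.57320/0.5715) = 1.00149.
In 3600 s of true time the clock registers 3600/1.00149 = 3594.7 s, so it loses 5 s.

lose 5 s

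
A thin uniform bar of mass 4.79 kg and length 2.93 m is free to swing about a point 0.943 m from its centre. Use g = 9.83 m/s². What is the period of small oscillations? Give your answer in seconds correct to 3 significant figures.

For a physical pendulum T = 2π√(I/(mgd)), with d = 0.9430 m from pivot to centre of mass.
I_cm = mL²/12 = 4.79 × 2.93²/12 = 3.427 kg·m²; I = I_cm + md² = 3.427 + 4.79 × 0.9430² = 7.686 kg·m².
T = 2π√(7.686/(4.79 × 9.83 × 0.9430)) = 2.61 s.

2.61 s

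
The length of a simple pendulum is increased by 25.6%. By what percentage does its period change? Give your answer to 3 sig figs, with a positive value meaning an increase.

T ∝ √L, so T'/T = √(1.256) = 1.121.
Percentage change in T = (1.121 − 1) × 100% = 12.1%.

12.1%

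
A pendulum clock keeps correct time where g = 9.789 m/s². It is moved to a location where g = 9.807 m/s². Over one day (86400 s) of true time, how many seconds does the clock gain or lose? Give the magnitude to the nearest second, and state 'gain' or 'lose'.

The clock's period scales as T ∝ 1/√g, so T'/T = √(9.789/9.807) = 0.999082.
In 86400 s of true time the clock registers 86400/0.999082 = 86479.4 s, so it gains 79 s.

gain 79 s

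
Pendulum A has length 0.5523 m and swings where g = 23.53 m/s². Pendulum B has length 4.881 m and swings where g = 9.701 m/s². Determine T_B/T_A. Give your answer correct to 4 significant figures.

T = 2π√(L/g), so T_B/T_A = √((L_B/g_B)/(L_A/g_A)) = √((4.881/9.701)/(0.5523/23.53)) = 4.630.

4.630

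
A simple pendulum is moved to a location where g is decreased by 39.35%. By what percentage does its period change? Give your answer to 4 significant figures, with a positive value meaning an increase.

28.41%

T ∝ 1/√g, so T'/T = 1/√(0.60650) = 1.2841.
Percentage change in T = (1.2841 − 1) × 100% = 28.41%.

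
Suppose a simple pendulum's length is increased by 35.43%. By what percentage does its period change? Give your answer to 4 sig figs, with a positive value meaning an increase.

T ∝ √L, so T'/T = √(1.3543) = 1.1637.
Percentage change in T = (1.1637 − 1) × 100% = 16.37%.

16.37%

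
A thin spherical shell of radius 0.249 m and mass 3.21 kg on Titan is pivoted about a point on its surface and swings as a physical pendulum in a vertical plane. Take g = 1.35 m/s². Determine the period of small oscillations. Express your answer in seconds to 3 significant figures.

3.48 s

I_cm = (2/3)mr² = 0.1327 kg·m². The pivot is at distance d = 0.249 m from the centre of mass.
By the parallel-axis theorem, I = I_cm + md² = 0.1327 + 0.1990 = 0.3317 kg·m².
T = 2π√(I/(mgd)) = 2π√(0.3317/(3.21 × 1.35 × 0.249)) = 3.48 s.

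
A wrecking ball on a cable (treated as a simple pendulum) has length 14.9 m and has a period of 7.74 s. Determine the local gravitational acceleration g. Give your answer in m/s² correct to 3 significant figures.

9.82 m/s²

From T = 2π√(L/g), g = 4π²L/T² = 4π² × 14.9/7.740² = 9.82 m/s².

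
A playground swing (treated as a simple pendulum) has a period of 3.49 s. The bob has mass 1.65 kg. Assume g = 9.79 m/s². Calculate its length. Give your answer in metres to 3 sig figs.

3.02 m

From T = 2π√(L/g), L = gT²/(4π²) = 9.79 × 3.490²/(4π²) = 3.02 m.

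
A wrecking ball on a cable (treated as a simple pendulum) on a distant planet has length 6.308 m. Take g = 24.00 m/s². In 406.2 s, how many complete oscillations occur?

126

T = 2π√(L/g) = 2π√(6.308/24.00) = 3.2212 s.
Number of complete oscillations = ⌊406.2/3.2212⌋ = ⌊126.10⌋ = 126.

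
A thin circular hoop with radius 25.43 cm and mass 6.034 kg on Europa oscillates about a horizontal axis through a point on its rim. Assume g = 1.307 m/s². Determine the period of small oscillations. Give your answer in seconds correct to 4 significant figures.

3.919 s

I_cm = mr² = 0.39021 kg·m². The pivot is at distance d = 0.2543 m from the centre of mass.
By the parallel-axis theorem, I = I_cm + md² = 0.39021 + 0.39021 = 0.78042 kg·m².
T = 2π√(I/(mgd)) = 2π√(0.78042/(6.034 × 1.307 × 0.2543)) = 3.919 s.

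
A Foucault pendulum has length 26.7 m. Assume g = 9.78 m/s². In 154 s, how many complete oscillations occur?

T = 2π√(L/g) = 2π√(26.7/9.78) = 10.38 s.
Number of complete oscillations = ⌊154/10.38⌋ = ⌊14.83⌋ = 14.

14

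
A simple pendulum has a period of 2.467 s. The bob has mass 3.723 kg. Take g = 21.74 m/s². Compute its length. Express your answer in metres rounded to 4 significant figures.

From T = 2π√(L/g), L = gT²/(4π²) = 21.74 × 2.4670²/(4π²) = 3.351 m.

3.351 m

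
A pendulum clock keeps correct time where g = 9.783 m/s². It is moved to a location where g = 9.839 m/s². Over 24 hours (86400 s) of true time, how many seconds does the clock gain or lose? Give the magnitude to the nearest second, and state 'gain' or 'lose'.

gain 247 s

The clock's period scales as T ∝ 1/√g, so T'/T = √(9.783/9.839) = 0.997150.
In 86400 s of true time the clock registers 86400/0.997150 = 86646.9 s, so it gains 247 s.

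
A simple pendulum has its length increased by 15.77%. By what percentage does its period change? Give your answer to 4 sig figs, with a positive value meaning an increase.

T ∝ √L, so T'/T = √(1.1577) = 1.0760.
Percentage change in T = (1.0760 − 1) × 100% = 7.596%.

7.596%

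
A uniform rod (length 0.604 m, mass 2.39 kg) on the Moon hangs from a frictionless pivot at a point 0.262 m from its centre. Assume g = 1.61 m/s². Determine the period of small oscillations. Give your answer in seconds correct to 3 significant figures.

For a physical pendulum T = 2π√(I/(mgd)), with d = 0.2620 m from pivot to centre of mass.
I_cm = mL²/12 = 2.39 × 0.604²/12 = 0.07266 kg·m²; I = I_cm + md² = 0.07266 + 2.39 × 0.2620² = 0.2367 kg·m².
T = 2π√(0.2367/(2.39 × 1.61 × 0.2620)) = 3.04 s.

3.04 s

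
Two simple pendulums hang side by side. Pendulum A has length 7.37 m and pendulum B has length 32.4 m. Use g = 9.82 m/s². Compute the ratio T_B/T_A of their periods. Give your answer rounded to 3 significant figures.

2.10

T ∝ √L, so T_B/T_A = √(L_B/L_A) = √(32.4/7.37) = 2.10.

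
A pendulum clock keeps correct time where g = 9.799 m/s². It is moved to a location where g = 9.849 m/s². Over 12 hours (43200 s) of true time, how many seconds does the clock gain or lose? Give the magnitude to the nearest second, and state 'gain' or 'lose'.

The clock's period scales as T ∝ 1/√g, so T'/T = √(9.799/9.849) = 0.997458.
In 43200 s of true time the clock registers 43200/0.997458 = 43310.1 s, so it gains 110 s.

gain 110 s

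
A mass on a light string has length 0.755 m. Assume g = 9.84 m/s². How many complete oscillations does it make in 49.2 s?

28

T = 2π√(L/g) = 2π√(0.755/9.84) = 1.740 s.
Number of complete oscillations = ⌊49.2/1.740⌋ = ⌊28.27⌋ = 28.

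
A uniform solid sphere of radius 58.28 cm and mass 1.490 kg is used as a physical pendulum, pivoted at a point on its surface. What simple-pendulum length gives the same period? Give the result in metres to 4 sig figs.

The equivalent simple-pendulum length is L_eq = I/(md), where I is about the pivot and d = 0.58280 m.
I_cm = (2/5)mR² = 0.20243 kg·m², so I = I_cm + md² = 0.20243 + 0.50609 = 0.70852 kg·m².
L_eq = 0.70852/(1.490 × 0.58280) = 0.8159 m.

0.8159 m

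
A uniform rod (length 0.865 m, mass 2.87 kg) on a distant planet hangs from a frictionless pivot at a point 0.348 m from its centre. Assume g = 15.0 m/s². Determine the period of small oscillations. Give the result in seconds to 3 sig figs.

1.18 s

For a physical pendulum T = 2π√(I/(mgd)), with d = 0.3480 m from pivot to centre of mass.
I_cm = mL²/12 = 2.87 × 0.865²/12 = 0.1790 kg·m²; I = I_cm + md² = 0.1790 + 2.87 × 0.3480² = 0.5265 kg·m².
T = 2π√(0.5265/(2.87 × 15.0 × 0.3480)) = 1.18 s.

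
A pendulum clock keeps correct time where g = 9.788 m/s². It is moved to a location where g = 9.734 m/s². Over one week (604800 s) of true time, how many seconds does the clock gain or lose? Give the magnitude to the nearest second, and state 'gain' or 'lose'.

The clock's period scales as T ∝ 1/√g, so T'/T = √(9.788/9.734) = 1.00277.
In 604800 s of true time the clock registers 604800/1.00277 = 603129.4 s, so it loses 1671 s.

lose 1671 s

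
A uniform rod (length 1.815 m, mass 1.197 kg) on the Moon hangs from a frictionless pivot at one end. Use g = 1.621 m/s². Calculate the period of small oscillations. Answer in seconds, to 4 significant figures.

For a physical pendulum T = 2π√(I/(mgd)), with d = 0.90750 m from pivot to centre of mass.
I_cm = mL²/12 = 1.197 × 1.815²/12 = 0.32860 kg·m²; I = I_cm + md² = 0.32860 + 1.197 × 0.90750² = 1.3144 kg·m².
T = 2π√(1.3144/(1.197 × 1.621 × 0.90750)) = 5.429 s.

5.429 s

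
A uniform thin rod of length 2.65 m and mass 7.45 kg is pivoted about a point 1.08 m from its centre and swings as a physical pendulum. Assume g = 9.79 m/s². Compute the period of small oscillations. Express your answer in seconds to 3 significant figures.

For a physical pendulum T = 2π√(I/(mgd)), with d = 1.080 m from pivot to centre of mass.
I_cm = mL²/12 = 7.45 × 2.65²/12 = 4.360 kg·m²; I = I_cm + md² = 4.360 + 7.45 × 1.080² = 13.05 kg·m².
T = 2π√(13.05/(7.45 × 9.79 × 1.080)) = 2.56 s.

2.56 s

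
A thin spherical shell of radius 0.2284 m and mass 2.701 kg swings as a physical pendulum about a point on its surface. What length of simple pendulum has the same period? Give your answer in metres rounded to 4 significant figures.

The equivalent simple-pendulum length is L_eq = I/(md), where I is about the pivot and d = 0.22840 m.
I_cm = (2/3)mR² = 0.093935 kg·m², so I = I_cm + md² = 0.093935 + 0.14090 = 0.23484 kg·m².
L_eq = 0.23484/(2.701 × 0.22840) = 0.3807 m.

0.3807 m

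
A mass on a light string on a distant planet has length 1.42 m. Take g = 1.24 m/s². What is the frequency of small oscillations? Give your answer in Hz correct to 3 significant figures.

0.149 Hz

T = 2π√(L/g) = 2π√(1.42/1.24) = 6.724 s, so f = 1/T = 0.149 Hz.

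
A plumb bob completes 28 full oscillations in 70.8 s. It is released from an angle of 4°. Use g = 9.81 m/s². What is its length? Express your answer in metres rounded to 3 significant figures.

T = 70.8/28 = 2.529 s.
From T = 2π√(L/g), L = gT²/(4π²) = 9.81 × 2.529²/(4π²) = 1.59 m.

1.59 m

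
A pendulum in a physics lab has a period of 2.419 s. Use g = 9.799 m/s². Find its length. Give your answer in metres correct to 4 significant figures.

1.452 m

From T = 2π√(L/g), L = gT²/(4π²) = 9.799 × 2.4190²/(4π²) = 1.452 m.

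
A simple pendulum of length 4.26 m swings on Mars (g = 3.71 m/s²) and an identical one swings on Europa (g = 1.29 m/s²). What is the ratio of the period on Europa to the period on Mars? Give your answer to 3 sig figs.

T ∝ 1/√g, so T₂/T₁ = √(g₁/g₂) = √(3.71/1.29) = 1.70.

1.70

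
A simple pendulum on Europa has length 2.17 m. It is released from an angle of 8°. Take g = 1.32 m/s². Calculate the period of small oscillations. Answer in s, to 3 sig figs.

T = 2π√(L/g) = 2π√(2.17/1.32) = 2π × 1.282 = 8.06 s.

8.06 s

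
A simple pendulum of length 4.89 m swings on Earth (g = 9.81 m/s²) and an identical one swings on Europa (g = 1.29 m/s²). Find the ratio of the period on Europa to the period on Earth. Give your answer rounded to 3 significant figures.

T ∝ 1/√g, so T₂/T₁ = √(g₁/g₂) = √(9.81/1.29) = 2.76.

2.76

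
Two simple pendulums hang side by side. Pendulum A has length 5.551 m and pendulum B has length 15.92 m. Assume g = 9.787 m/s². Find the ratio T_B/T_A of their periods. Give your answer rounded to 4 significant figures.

1.694

T ∝ √L, so T_B/T_A = √(L_B/L_A) = √(15.92/5.551) = 1.694.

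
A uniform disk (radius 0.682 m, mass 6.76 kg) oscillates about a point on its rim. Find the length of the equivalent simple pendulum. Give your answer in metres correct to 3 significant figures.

1.02 m

The equivalent simple-pendulum length is L_eq = I/(md), where I is about the pivot and d = 0.6820 m.
I_cm = ½mR² = 1.572 kg·m², so I = I_cm + md² = 1.572 + 3.144 = 4.716 kg·m².
L_eq = 4.716/(6.76 × 0.6820) = 1.02 m.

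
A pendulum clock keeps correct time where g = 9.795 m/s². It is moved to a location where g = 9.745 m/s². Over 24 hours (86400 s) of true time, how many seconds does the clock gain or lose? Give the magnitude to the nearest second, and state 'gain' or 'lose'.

lose 221 s

The clock's period scales as T ∝ 1/√g, so T'/T = √(9.795/9.745) = 1.00256.
In 86400 s of true time the clock registers 86400/1.00256 = 86179.2 s, so it loses 221 s.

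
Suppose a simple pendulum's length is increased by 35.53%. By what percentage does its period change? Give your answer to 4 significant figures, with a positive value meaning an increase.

T ∝ √L, so T'/T = √(1.3553) = 1.1642.
Percentage change in T = (1.1642 − 1) × 100% = 16.42%.

16.42%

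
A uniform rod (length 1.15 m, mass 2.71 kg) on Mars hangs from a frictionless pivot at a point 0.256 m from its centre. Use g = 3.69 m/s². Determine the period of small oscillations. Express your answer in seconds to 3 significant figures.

For a physical pendulum T = 2π√(I/(mgd)), with d = 0.2560 m from pivot to centre of mass.
I_cm = mL²/12 = 2.71 × 1.15²/12 = 0.2987 kg·m²; I = I_cm + md² = 0.2987 + 2.71 × 0.2560² = 0.4763 kg·m².
T = 2π√(0.4763/(2.71 × 3.69 × 0.2560)) = 2.71 s.

2.71 s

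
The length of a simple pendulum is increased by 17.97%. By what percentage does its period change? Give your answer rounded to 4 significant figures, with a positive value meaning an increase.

8.614%

T ∝ √L, so T'/T = √(1.1797) = 1.0861.
Percentage change in T = (1.0861 − 1) × 100% = 8.614%.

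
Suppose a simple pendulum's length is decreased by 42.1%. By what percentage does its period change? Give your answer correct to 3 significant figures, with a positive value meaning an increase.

T ∝ √L, so T'/T = √(0.5790) = 0.7609.
Percentage change in T = (0.7609 − 1) × 100% = -23.9%.

-23.9%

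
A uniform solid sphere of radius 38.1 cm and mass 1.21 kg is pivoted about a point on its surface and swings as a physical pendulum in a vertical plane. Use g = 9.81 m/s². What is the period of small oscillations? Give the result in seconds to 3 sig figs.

1.47 s

I_cm = (2/5)mr² = 0.07026 kg·m². The pivot is at distance d = 0.381 m from the centre of mass.
By the parallel-axis theorem, I = I_cm + md² = 0.07026 + 0.1756 = 0.2459 kg·m².
T = 2π√(I/(mgd)) = 2π√(0.2459/(1.21 × 9.81 × 0.381)) = 1.47 s.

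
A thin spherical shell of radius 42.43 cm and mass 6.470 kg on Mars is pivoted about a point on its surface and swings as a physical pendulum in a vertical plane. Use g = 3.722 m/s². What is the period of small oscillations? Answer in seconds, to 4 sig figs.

2.739 s

I_cm = (2/3)mr² = 0.77653 kg·m². The pivot is at distance d = 0.4243 m from the centre of mass.
By the parallel-axis theorem, I = I_cm + md² = 0.77653 + 1.1648 = 1.9413 kg·m².
T = 2π√(I/(mgd)) = 2π√(1.9413/(6.470 × 3.722 × 0.4243)) = 2.739 s.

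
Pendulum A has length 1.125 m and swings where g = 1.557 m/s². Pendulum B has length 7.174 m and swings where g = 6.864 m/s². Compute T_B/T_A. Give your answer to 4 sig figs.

1.203

T = 2π√(L/g), so T_B/T_A = √((L_B/g_B)/(L_A/g_A)) = √((7.174/6.864)/(1.125/1.557)) = 1.203.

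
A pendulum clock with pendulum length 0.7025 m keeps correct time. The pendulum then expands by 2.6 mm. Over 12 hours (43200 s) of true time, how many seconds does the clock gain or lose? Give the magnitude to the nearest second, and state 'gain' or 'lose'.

T ∝ √L, so T'/T = √(0.70510/0.7025) = 1.00185.
In 43200 s of true time the clock registers 43200/1.00185 = 43120.3 s, so it loses 80 s.

lose 80 s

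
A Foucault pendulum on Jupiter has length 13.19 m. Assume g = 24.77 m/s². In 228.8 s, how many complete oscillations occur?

T = 2π√(L/g) = 2π√(13.19/24.77) = 4.5850 s.
Number of complete oscillations = ⌊228.8/4.5850⌋ = ⌊49.902⌋ = 49.

49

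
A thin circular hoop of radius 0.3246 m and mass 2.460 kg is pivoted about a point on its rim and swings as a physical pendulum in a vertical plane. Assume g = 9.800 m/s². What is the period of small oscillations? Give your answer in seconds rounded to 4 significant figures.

I_cm = mr² = 0.25920 kg·m². The pivot is at distance d = 0.3246 m from the centre of mass.
By the parallel-axis theorem, I = I_cm + md² = 0.25920 + 0.25920 = 0.51840 kg·m².
T = 2π√(I/(mgd)) = 2π√(0.51840/(2.460 × 9.800 × 0.3246)) = 1.617 s.

1.617 s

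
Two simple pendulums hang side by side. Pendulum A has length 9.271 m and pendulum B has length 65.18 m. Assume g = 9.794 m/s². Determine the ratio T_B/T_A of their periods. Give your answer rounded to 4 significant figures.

T ∝ √L, so T_B/T_A = √(L_B/L_A) = √(65.18/9.271) = 2.652.

2.652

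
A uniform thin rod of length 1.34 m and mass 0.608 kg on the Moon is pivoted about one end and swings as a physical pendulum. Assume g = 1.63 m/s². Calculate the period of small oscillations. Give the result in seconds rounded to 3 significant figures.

For a physical pendulum T = 2π√(I/(mgd)), with d = 0.6700 m from pivot to centre of mass.
I_cm = mL²/12 = 0.608 × 1.34²/12 = 0.09098 kg·m²; I = I_cm + md² = 0.09098 + 0.608 × 0.6700² = 0.3639 kg·m².
T = 2π√(0.3639/(0.608 × 1.63 × 0.6700)) = 4.65 s.

4.65 s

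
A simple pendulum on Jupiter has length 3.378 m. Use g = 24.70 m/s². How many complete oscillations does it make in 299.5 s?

T = 2π√(L/g) = 2π√(3.378/24.70) = 2.3236 s.
Number of complete oscillations = ⌊299.5/2.3236⌋ = ⌊128.89⌋ = 128.

128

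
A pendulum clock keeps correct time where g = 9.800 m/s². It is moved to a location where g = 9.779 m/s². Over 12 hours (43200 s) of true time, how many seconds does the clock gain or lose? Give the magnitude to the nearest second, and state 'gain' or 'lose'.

lose 46 s

The clock's period scales as T ∝ 1/√g, so T'/T = √(9.800/9.779) = 1.00107.
In 43200 s of true time the clock registers 43200/1.00107 = 43153.7 s, so it loses 46 s.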